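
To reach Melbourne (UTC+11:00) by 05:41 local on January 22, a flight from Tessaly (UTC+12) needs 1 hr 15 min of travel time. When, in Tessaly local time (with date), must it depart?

Target arrival in UTC: 05:41 − 11:00 = 18:41 on Jan 21.
Subtract 1 hour 15 minutes → departure 17:26 UTC on Jan 21.
Tessaly is UTC+12:00: 17:26 + 12:00 = 05:26 on Jan 22.

05:26 on January 22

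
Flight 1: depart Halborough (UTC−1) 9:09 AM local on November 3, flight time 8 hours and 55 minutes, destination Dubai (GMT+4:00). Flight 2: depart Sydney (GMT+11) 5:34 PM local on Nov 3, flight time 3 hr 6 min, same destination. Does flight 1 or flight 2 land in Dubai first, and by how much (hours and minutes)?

the second, by 9 hours 24 minutes

Flight 1 in UTC: 9:09 AM + 1:00 = 10:09 AM on Nov 3.
+8 hours and 55 minutes → arrive 7:04 PM UTC on Nov 3.
Flight 2 in UTC: 5:34 PM − 11:00 = 6:34 AM on Nov 3.
+3 hours 6 minutes → arrive 9:40 AM UTC on Nov 3.
Flight 2 lands earlier by 9 hours 24 minutes.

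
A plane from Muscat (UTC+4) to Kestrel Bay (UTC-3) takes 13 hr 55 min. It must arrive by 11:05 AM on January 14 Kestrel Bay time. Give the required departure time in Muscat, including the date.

4:10 AM on January 14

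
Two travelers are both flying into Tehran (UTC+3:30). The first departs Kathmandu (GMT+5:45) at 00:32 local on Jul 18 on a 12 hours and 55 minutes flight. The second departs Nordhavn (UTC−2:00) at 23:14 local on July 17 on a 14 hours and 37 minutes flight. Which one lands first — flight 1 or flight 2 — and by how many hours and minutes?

the first, by 8 hours 9 minutes

Flight 1 in UTC: 00:32 − 5:45 = 18:47 on Jul 17.
+12 hours and 55 minutes → arrive 07:42 UTC on Jul 18.
Flight 2 in UTC: 23:14 + 2:00 = 01:14 on Jul 18.
+14 hours 37 minutes → arrive 15:51 UTC on Jul 18.
Flight 1 lands earlier by 8 hours 9 minutes.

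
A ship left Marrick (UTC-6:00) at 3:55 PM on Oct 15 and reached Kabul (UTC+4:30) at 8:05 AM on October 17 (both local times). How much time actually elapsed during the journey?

Kabul is 10:30 ahead of Marrick.
Clock-face elapsed time (ignoring zones) is 40 hours 10 minutes.
Actual elapsed = 40 hours 10 minutes − 10:30 = 29 hours 40 minutes.

29 hours 40 minutes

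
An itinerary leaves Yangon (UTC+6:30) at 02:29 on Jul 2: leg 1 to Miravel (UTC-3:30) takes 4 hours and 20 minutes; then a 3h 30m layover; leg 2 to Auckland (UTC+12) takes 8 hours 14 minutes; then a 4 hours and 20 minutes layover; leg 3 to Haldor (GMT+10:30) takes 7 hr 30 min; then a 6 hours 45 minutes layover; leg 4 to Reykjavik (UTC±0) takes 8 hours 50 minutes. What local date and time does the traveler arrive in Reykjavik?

15:28 on July 3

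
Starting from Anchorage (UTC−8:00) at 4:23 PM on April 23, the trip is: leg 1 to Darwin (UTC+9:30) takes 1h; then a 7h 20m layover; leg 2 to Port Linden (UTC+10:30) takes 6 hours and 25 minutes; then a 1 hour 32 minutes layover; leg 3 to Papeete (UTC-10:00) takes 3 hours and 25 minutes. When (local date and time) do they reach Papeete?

10:05 AM on Apr 24

Convert departure to UTC: 4:23 PM + 8:00 = 12:23 AM UTC on Apr 24.
Add 1 hour leg 1 → 1:23 AM UTC.
Add 7 hours 20 minutes layover in Darwin → 8:43 AM UTC.
Add 6 hours 25 minutes leg 2 → 3:08 PM UTC.
Add 1 hour and 32 minutes layover in Port Linden → 4:40 PM UTC.
Add 3 hours and 25 minutes leg 3 → 8:05 PM UTC.
Papeete is UTC−10:00, so local arrival = 8:05 PM − 10:00 = 10:05 AM on Apr 24.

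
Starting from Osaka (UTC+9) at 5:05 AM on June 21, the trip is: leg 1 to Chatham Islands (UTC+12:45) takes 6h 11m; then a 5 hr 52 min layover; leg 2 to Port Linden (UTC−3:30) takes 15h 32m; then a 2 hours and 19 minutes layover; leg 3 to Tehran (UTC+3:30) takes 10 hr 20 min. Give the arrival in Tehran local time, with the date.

3:49 PM on June 22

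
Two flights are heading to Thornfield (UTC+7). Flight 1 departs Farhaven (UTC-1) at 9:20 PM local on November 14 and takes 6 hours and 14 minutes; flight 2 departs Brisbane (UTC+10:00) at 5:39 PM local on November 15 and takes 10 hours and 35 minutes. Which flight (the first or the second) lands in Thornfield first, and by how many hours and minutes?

the first, by 13 hours 40 minutes

Flight 1 in UTC: 9:20 PM + 1:00 = 10:20 PM on Nov 14.
+6 hours and 14 minutes → arrive 4:34 AM UTC on Nov 15.
Flight 2 in UTC: 5:39 PM − 10:00 = 7:39 AM on Nov 15.
+10 hours and 35 minutes → arrive 6:14 PM UTC on Nov 15.
Flight 1 lands earlier by 13 hours 40 minutes.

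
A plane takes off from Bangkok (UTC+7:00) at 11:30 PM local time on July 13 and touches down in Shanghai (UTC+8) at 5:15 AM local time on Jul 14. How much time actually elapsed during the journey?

4 hours 45 minutes

Departure in UTC: 11:30 PM − 7:00 = 4:30 PM on Jul 13.
Arrival in UTC: 5:15 AM − 8:00 = 9:15 PM on Jul 13.
Elapsed = 9:15 PM − 4:30 PM = 4 hours 45 minutes.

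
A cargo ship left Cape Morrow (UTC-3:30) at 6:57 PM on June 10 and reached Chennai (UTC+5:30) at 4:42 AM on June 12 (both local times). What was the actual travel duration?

24 hours 45 minutes

Chennai is 9:00 ahead of Cape Morrow.
Clock-face elapsed time (ignoring zones) is 33 hours 45 minutes.
Actual elapsed = 33 hours 45 minutes − 9:00 = 24 hours 45 minutes.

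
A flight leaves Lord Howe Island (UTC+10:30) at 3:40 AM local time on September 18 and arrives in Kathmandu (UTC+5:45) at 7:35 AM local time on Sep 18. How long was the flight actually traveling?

8 hours 40 minutes

Departure in UTC: 3:40 AM − 10:30 = 5:10 PM on Sep 17.
Arrival in UTC: 7:35 AM − 5:45 = 1:50 AM on Sep 18.
Elapsed = 1:50 AM − 5:10 PM (+1 day) = 8 hours 40 minutes.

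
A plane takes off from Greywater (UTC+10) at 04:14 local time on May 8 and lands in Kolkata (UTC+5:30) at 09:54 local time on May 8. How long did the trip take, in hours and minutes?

10 hours 10 minutes

Departure in UTC: 04:14 − 10:00 = 18:14 on May 7.
Arrival in UTC: 09:54 − 5:30 = 04:24 on May 8.
Elapsed = 04:24 − 18:14 (+1 day) = 10 hours 10 minutes.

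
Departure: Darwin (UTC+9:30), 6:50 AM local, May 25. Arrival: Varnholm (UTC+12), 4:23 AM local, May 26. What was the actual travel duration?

19 hours 3 minutes

Departure in UTC: 6:50 AM − 9:30 = 9:20 PM on May 24.
Arrival in UTC: 4:23 AM − 12:00 = 4:23 PM on May 25.
Elapsed = 4:23 PM − 9:20 PM (+1 day) = 19 hours 3 minutes.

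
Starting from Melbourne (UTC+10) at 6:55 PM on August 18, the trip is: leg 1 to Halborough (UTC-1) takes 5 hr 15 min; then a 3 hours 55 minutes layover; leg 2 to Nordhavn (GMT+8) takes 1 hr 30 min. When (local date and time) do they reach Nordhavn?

Convert departure to UTC: 6:55 PM − 10:00 = 8:55 AM UTC on Aug 18.
Add 5 hours 15 minutes leg 1 → 2:10 PM UTC.
Add 3 hours and 55 minutes layover in Halborough → 6:05 PM UTC.
Add 1 hour 30 minutes leg 2 → 7:35 PM UTC.
Nordhavn is UTC+8:00, so local arrival = 7:35 PM + 8:00 = 3:35 AM on Aug 19.

3:35 AM on August 19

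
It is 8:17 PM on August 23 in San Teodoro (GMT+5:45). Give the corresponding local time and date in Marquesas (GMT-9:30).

In UTC: 8:17 PM − 5:45 = 2:32 PM on Aug 23.
Marquesas is UTC−9:30: 2:32 PM − 9:30 = 5:02 AM on Aug 23.

5:02 AM on August 23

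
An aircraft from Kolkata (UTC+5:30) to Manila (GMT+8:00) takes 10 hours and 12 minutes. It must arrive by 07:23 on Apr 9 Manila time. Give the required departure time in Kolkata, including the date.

Target arrival in UTC: 07:23 − 8:00 = 23:23 on Apr 8.
Subtract 10 hours 12 minutes → departure 13:11 UTC on Apr 8.
Kolkata is UTC+5:30: 13:11 + 5:30 = 18:41 on Apr 8.

18:41 on April 8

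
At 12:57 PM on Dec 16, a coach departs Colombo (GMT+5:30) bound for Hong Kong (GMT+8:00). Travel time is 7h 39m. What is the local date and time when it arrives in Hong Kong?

11:06 PM on Dec 16

Convert departure to UTC: 12:57 PM − 5:30 = 7:27 AM UTC on Dec 16.
Add 7 hours 39 minutes travel time → 3:06 PM UTC.
Hong Kong is UTC+8:00, so local arrival = 3:06 PM + 8:00 = 11:06 PM on Dec 16.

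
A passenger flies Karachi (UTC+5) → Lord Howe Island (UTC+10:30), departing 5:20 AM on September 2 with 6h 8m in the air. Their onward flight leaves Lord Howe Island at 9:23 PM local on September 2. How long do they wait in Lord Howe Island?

Convert departure to UTC: 5:20 AM − 5:00 = 12:20 AM UTC on Sep 2.
Add 6 hours and 8 minutes flight time → 6:28 AM UTC.
Lord Howe Island is UTC+10:30, so local arrival = 6:28 AM + 10:30 = 4:58 PM on Sep 2.
Layover = 9:23 PM − 4:58 PM = 4 hours 25 minutes.

4 hours 25 minutes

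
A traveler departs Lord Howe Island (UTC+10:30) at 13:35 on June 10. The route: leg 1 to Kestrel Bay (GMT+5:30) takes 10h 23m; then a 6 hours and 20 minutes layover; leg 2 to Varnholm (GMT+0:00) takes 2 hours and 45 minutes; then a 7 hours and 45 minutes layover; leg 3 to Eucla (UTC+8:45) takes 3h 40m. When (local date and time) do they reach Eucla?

Convert departure to UTC: 13:35 − 10:30 = 03:05 UTC on Jun 10.
Add 10 hours 23 minutes leg 1 → 13:28 UTC.
Add 6 hours 20 minutes layover in Kestrel Bay → 19:48 UTC.
Add 2 hours 45 minutes leg 2 → 22:33 UTC.
Add 7 hours and 45 minutes layover in Varnholm → 06:18 UTC (Jun 11).
Add 3 hours and 40 minutes leg 3 → 09:58 UTC.
Eucla is UTC+8:45, so local arrival = 09:58 + 8:45 = 18:43 on Jun 11.

18:43 on Jun 11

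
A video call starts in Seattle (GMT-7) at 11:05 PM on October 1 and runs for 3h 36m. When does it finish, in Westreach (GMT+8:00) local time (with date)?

Westreach is 15:00 ahead of Seattle.
After 3 hours 36 minutes it is 2:41 AM (Oct 2) in Seattle.
Shift by the zone difference: 2:41 AM + 15:00 = 5:41 PM on Oct 2 in Westreach.

5:41 PM on October 2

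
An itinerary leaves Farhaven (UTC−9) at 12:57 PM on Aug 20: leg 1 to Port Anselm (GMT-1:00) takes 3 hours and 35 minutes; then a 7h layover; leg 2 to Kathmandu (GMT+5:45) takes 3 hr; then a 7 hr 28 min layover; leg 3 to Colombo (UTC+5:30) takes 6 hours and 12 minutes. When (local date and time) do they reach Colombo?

Convert departure to UTC: 12:57 PM + 9:00 = 9:57 PM UTC on Aug 20.
Add 3 hours 35 minutes leg 1 → 1:32 AM UTC (Aug 21).
Add 7 hours layover in Port Anselm → 8:32 AM UTC.
Add 3 hours leg 2 → 11:32 AM UTC.
Add 7 hours and 28 minutes layover in Kathmandu → 7:00 PM UTC.
Add 6 hours 12 minutes leg 3 → 1:12 AM UTC (Aug 22).
Colombo is UTC+5:30, so local arrival = 1:12 AM + 5:30 = 6:42 AM on Aug 22.

6:42 AM on Aug 22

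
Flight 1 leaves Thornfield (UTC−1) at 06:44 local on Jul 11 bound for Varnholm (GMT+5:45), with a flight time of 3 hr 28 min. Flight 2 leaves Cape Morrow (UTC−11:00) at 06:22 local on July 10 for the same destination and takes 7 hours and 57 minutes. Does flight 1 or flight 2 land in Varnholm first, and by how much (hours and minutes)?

Flight 1 in UTC: 06:44 + 1:00 = 07:44 on Jul 11.
+3 hours and 28 minutes → arrive 11:12 UTC on Jul 11.
Flight 2 in UTC: 06:22 + 11:00 = 17:22 on Jul 10.
+7 hours 57 minutes → arrive 01:19 UTC on Jul 11.
Flight 2 lands earlier by 9 hours 53 minutes.

the second, by 9 hours 53 minutes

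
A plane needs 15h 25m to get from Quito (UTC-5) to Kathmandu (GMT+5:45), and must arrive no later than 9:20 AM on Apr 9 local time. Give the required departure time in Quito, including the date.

Target arrival in UTC: 9:20 AM − 5:45 = 3:35 AM on Apr 9.
Subtract 15 hours and 25 minutes → departure 12:10 PM UTC on Apr 8.
Quito is UTC−5:00: 12:10 PM − 5:00 = 7:10 AM on Apr 8.

7:10 AM on April 8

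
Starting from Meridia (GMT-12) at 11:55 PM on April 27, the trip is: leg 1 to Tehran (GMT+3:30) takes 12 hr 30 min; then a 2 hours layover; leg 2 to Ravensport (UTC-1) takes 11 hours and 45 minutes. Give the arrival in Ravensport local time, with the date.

Convert departure to UTC: 11:55 PM + 12:00 = 11:55 AM UTC on Apr 28.
Add 12 hours 30 minutes leg 1 → 12:25 AM UTC (Apr 29).
Add 2 hours layover in Tehran → 2:25 AM UTC.
Add 11 hours and 45 minutes leg 2 → 2:10 PM UTC.
Ravensport is UTC−1:00, so local arrival = 2:10 PM − 1:00 = 1:10 PM on Apr 29.

1:10 PM on April 29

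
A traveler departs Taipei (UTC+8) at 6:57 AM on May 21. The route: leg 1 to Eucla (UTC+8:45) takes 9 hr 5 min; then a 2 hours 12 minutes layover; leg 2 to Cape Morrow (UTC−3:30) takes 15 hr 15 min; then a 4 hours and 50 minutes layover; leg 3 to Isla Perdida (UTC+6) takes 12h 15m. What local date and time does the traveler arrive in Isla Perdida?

Convert departure to UTC: 6:57 AM − 8:00 = 10:57 PM UTC on May 20.
Add 9 hours 5 minutes leg 1 → 8:02 AM UTC (May 21).
Add 2 hours 12 minutes layover in Eucla → 10:14 AM UTC.
Add 15 hours and 15 minutes leg 2 → 1:29 AM UTC (May 22).
Add 4 hours 50 minutes layover in Cape Morrow → 6:19 AM UTC.
Add 12 hours 15 minutes leg 3 → 6:34 PM UTC.
Isla Perdida is UTC+6:00, so local arrival = 6:34 PM + 6:00 = 12:34 AM on May 23.

12:34 AM on May 23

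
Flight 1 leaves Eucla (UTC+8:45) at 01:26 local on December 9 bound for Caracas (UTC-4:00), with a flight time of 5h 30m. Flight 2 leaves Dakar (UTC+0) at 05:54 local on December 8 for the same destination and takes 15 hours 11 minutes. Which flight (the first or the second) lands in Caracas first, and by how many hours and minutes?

Flight 1 in UTC: 01:26 − 8:45 = 16:41 on Dec 8.
+5 hours and 30 minutes → arrive 22:11 UTC on Dec 8.
Flight 2 departs at 05:54 UTC (Dec 8).
+15 hours and 11 minutes → arrive 21:05 UTC on Dec 8.
Flight 2 lands earlier by 1 hour 6 minutes.

the second, by 1 hour 6 minutes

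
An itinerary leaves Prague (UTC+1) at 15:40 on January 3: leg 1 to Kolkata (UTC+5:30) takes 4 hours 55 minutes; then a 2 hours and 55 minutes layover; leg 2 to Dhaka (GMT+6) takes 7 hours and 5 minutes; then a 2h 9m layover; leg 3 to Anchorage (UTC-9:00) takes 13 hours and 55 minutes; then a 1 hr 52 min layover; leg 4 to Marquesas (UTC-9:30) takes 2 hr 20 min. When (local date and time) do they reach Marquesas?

Convert departure to UTC: 15:40 − 1:00 = 14:40 UTC on Jan 3.
Add 4 hours 55 minutes leg 1 → 19:35 UTC.
Add 2 hours 55 minutes layover in Kolkata → 22:30 UTC.
Add 7 hours 5 minutes leg 2 → 05:35 UTC (Jan 4).
Add 2 hours 9 minutes layover in Dhaka → 07:44 UTC.
Add 13 hours and 55 minutes leg 3 → 21:39 UTC.
Add 1 hour 52 minutes layover in Anchorage → 23:31 UTC.
Add 2 hours 20 minutes leg 4 → 01:51 UTC (Jan 5).
Marquesas is UTC−9:30, so local arrival = 01:51 − 9:30 = 16:21 on Jan 4.

16:21 on January 4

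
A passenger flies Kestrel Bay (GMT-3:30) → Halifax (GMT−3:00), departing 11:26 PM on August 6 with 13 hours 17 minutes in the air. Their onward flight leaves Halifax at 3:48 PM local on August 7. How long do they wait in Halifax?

Convert departure to UTC: 11:26 PM + 3:30 = 2:56 AM UTC on Aug 7.
Add 13 hours 17 minutes flight time → 4:13 PM UTC.
Halifax is UTC−3:00, so local arrival = 4:13 PM − 3:00 = 1:13 PM on Aug 7.
Layover = 3:48 PM − 1:13 PM = 2 hours 35 minutes.

2 hours 35 minutes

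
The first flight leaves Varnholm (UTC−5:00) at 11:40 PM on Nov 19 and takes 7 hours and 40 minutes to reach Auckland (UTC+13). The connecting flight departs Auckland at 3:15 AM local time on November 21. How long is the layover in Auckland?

1 hour 55 minutes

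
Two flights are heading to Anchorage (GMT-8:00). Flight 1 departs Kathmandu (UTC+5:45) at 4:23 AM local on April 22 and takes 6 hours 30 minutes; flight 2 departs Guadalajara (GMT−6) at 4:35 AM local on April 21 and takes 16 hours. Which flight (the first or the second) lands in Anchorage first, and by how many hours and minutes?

Flight 1 in UTC: 4:23 AM − 5:45 = 10:38 PM on Apr 21.
+6 hours and 30 minutes → arrive 5:08 AM UTC on Apr 22.
Flight 2 in UTC: 4:35 AM + 6:00 = 10:35 AM on Apr 21.
+16 hours → arrive 2:35 AM UTC on Apr 22.
Flight 2 lands earlier by 2 hours 33 minutes.

the second, by 2 hours 33 minutes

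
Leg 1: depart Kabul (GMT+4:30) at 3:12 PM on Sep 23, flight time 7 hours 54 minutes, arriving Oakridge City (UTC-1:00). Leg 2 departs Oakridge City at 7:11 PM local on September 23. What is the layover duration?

1 hour 35 minutes

Convert departure to UTC: 3:12 PM − 4:30 = 10:42 AM UTC on Sep 23.
Add 7 hours 54 minutes flight time → 6:36 PM UTC.
Oakridge City is UTC−1:00, so local arrival = 6:36 PM − 1:00 = 5:36 PM on Sep 23.
Layover = 7:11 PM − 5:36 PM = 1 hour 35 minutes.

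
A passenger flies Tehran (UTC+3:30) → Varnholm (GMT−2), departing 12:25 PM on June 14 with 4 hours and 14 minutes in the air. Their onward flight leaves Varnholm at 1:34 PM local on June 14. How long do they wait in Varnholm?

Convert departure to UTC: 12:25 PM − 3:30 = 8:55 AM UTC on Jun 14.
Add 4 hours 14 minutes flight time → 1:09 PM UTC.
Varnholm is UTC−2:00, so local arrival = 1:09 PM − 2:00 = 11:09 AM on Jun 14.
Layover = 1:34 PM − 11:09 AM = 2 hours 25 minutes.

2 hours 25 minutes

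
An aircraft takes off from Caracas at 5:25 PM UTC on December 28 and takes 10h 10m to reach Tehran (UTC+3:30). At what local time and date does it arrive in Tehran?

7:05 AM on December 29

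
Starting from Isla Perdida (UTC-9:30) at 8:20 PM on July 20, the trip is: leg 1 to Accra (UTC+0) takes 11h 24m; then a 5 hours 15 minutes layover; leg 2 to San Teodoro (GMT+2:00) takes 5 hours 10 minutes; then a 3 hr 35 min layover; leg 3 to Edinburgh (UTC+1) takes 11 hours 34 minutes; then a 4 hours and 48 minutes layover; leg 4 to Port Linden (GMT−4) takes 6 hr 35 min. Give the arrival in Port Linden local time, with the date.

Convert departure to UTC: 8:20 PM + 9:30 = 5:50 AM UTC on Jul 21.
Add 11 hours 24 minutes leg 1 → 5:14 PM UTC.
Add 5 hours and 15 minutes layover in Accra → 10:29 PM UTC.
Add 5 hours and 10 minutes leg 2 → 3:39 AM UTC (Jul 22).
Add 3 hours 35 minutes layover in San Teodoro → 7:14 AM UTC.
Add 11 hours and 34 minutes leg 3 → 6:48 PM UTC.
Add 4 hours and 48 minutes layover in Edinburgh → 11:36 PM UTC.
Add 6 hours and 35 minutes leg 4 → 6:11 AM UTC (Jul 23).
Port Linden is UTC−4:00, so local arrival = 6:11 AM − 4:00 = 2:11 AM on Jul 23.

2:11 AM on July 23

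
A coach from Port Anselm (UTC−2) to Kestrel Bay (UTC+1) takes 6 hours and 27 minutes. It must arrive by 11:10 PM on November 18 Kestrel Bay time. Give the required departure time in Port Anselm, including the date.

1:43 PM on November 18

Target arrival in UTC: 11:10 PM − 1:00 = 10:10 PM on Nov 18.
Subtract 6 hours 27 minutes → departure 3:43 PM UTC on Nov 18.
Port Anselm is UTC−2:00: 3:43 PM − 2:00 = 1:43 PM on Nov 18.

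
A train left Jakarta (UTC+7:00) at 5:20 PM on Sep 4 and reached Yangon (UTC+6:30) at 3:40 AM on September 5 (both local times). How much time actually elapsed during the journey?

Departure in UTC: 5:20 PM − 7:00 = 10:20 AM on Sep 4.
Arrival in UTC: 3:40 AM − 6:30 = 9:10 PM on Sep 4.
Elapsed = 9:10 PM − 10:20 AM = 10 hours 50 minutes.

10 hours 50 minutes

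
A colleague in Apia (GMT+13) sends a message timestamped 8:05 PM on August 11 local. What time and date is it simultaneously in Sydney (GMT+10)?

5:05 PM on August 11

In UTC: 8:05 PM − 13:00 = 7:05 AM on Aug 11.
Sydney is UTC+10:00: 7:05 AM + 10:00 = 5:05 PM on Aug 11.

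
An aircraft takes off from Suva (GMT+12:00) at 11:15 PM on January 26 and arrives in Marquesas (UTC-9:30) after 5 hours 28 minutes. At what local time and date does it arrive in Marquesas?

7:13 AM on January 26

Marquesas is 21:30 behind Suva.
After 5 hours and 28 minutes it is 4:43 AM (Jan 27) in Suva.
Shift by the zone difference: 4:43 AM − 21:30 = 7:13 AM on Jan 26 in Marquesas.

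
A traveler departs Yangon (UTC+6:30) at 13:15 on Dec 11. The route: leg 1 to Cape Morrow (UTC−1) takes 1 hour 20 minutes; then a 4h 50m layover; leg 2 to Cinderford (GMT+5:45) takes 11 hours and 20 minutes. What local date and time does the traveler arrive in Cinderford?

Convert departure to UTC: 13:15 − 6:30 = 06:45 UTC on Dec 11.
Add 1 hour 20 minutes leg 1 → 08:05 UTC.
Add 4 hours and 50 minutes layover in Cape Morrow → 12:55 UTC.
Add 11 hours 20 minutes leg 2 → 00:15 UTC (Dec 12).
Cinderford is UTC+5:45, so local arrival = 00:15 + 5:45 = 06:00 on Dec 12.

06:00 on Dec 12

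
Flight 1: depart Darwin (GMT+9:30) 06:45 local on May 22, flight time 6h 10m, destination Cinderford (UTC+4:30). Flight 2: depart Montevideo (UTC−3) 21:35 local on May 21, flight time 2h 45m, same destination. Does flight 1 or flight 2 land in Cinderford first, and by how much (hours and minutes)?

the second, by 5 minutes

Flight 1 in UTC: 06:45 − 9:30 = 21:15 on May 21.
+6 hours 10 minutes → arrive 03:25 UTC on May 22.
Flight 2 in UTC: 21:35 + 3:00 = 00:35 on May 22.
+2 hours and 45 minutes → arrive 03:20 UTC on May 22.
Flight 2 lands earlier by 5 minutes.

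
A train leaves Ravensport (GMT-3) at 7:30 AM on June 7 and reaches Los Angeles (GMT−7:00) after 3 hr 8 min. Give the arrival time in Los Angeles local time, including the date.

Los Angeles is 4:00 behind Ravensport.
After 3 hours and 8 minutes it is 10:38 AM in Ravensport.
Shift by the zone difference: 10:38 AM − 4:00 = 6:38 AM on Jun 7 in Los Angeles.

6:38 AM on Jun 7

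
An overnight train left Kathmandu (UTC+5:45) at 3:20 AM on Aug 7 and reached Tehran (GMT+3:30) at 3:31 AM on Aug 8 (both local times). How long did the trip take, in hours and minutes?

26 hours 26 minutes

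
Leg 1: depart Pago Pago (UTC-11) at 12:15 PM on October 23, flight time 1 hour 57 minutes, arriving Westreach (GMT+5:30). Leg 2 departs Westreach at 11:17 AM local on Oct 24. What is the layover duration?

Convert departure to UTC: 12:15 PM + 11:00 = 11:15 PM UTC on Oct 23.
Add 1 hour 57 minutes flight time → 1:12 AM UTC (Oct 24).
Westreach is UTC+5:30, so local arrival = 1:12 AM + 5:30 = 6:42 AM on Oct 24.
Layover = 11:17 AM − 6:42 AM = 4 hours 35 minutes.

4 hours 35 minutes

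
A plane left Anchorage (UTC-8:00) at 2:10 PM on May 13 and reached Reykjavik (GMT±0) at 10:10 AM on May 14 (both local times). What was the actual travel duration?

Departure in UTC: 2:10 PM + 8:00 = 10:10 PM on May 13.
Arrival is already UTC: 10:10 AM on May 14.
Elapsed = 10:10 AM − 10:10 PM (+1 day) = 12 hours.

12 hours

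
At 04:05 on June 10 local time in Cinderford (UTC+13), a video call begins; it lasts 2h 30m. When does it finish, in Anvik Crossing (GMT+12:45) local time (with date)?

Anvik Crossing is 0:15 behind Cinderford.
After 2 hours and 30 minutes it is 06:35 in Cinderford.
Shift by the zone difference: 06:35 − 0:15 = 06:20 on Jun 10 in Anvik Crossing.

06:20 on June 10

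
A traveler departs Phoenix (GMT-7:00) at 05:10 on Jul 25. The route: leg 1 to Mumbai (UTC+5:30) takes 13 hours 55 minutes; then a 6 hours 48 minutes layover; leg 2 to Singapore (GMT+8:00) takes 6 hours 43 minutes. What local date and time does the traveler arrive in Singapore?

23:36 on July 26

Convert departure to UTC: 05:10 + 7:00 = 12:10 UTC on Jul 25.
Add 13 hours and 55 minutes leg 1 → 02:05 UTC (Jul 26).
Add 6 hours and 48 minutes layover in Mumbai → 08:53 UTC.
Add 6 hours and 43 minutes leg 2 → 15:36 UTC.
Singapore is UTC+8:00, so local arrival = 15:36 + 8:00 = 23:36 on Jul 26.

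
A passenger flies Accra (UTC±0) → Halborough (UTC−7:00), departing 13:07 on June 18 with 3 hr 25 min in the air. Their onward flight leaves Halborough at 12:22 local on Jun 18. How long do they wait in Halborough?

2 hours 50 minutes

Accra is at UTC+0, so departure is already 13:07 UTC on Jun 18.
Add 3 hours and 25 minutes flight time → 16:32 UTC.
Halborough is UTC−7:00, so local arrival = 16:32 − 7:00 = 09:32 on Jun 18.
Layover = 12:22 − 09:32 = 2 hours 50 minutes.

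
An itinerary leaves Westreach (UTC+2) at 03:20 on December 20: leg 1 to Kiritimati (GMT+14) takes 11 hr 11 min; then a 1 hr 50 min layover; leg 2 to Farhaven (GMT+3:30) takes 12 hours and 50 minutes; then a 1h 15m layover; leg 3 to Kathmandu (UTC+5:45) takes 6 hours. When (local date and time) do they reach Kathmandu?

16:11 on Dec 21

Convert departure to UTC: 03:20 − 2:00 = 01:20 UTC on Dec 20.
Add 11 hours 11 minutes leg 1 → 12:31 UTC.
Add 1 hour and 50 minutes layover in Kiritimati → 14:21 UTC.
Add 12 hours 50 minutes leg 2 → 03:11 UTC (Dec 21).
Add 1 hour and 15 minutes layover in Farhaven → 04:26 UTC.
Add 6 hours leg 3 → 10:26 UTC.
Kathmandu is UTC+5:45, so local arrival = 10:26 + 5:45 = 16:11 on Dec 21.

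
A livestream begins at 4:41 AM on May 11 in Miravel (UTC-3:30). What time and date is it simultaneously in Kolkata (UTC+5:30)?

1:41 PM on May 11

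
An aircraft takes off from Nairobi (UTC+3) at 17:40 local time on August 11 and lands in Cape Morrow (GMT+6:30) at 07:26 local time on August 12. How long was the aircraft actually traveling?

10 hours 16 minutes

Cape Morrow is 3:30 ahead of Nairobi.
Clock-face elapsed time (ignoring zones) is 13 hours 46 minutes.
Actual elapsed = 13 hours 46 minutes − 3:30 = 10 hours 16 minutes.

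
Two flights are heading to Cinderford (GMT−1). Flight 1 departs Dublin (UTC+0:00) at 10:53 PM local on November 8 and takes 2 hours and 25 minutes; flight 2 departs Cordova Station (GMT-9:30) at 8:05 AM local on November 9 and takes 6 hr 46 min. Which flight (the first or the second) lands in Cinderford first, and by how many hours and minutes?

the first, by 23 hours 3 minutes

Flight 1 departs at 10:53 PM UTC (Nov 8).
+2 hours and 25 minutes → arrive 1:18 AM UTC on Nov 9.
Flight 2 in UTC: 8:05 AM + 9:30 = 5:35 PM on Nov 9.
+6 hours 46 minutes → arrive 12:21 AM UTC on Nov 10.
Flight 1 lands earlier by 23 hours 3 minutes.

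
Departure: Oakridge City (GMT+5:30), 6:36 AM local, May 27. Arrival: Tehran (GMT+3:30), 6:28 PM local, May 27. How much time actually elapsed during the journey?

Departure in UTC: 6:36 AM − 5:30 = 1:06 AM on May 27.
Arrival in UTC: 6:28 PM − 3:30 = 2:58 PM on May 27.
Elapsed = 2:58 PM − 1:06 AM = 13 hours 52 minutes.

13 hours 52 minutes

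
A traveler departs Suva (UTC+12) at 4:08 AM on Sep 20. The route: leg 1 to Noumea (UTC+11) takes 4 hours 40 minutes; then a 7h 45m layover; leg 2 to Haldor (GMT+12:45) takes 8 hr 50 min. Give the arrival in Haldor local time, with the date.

2:08 AM on Sep 21

Convert departure to UTC: 4:08 AM − 12:00 = 4:08 PM UTC on Sep 19.
Add 4 hours 40 minutes leg 1 → 8:48 PM UTC.
Add 7 hours and 45 minutes layover in Noumea → 4:33 AM UTC (Sep 20).
Add 8 hours and 50 minutes leg 2 → 1:23 PM UTC.
Haldor is UTC+12:45, so local arrival = 1:23 PM + 12:45 = 2:08 AM on Sep 21.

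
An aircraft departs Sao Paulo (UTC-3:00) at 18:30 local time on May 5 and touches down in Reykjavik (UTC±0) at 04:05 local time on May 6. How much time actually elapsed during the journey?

Departure in UTC: 18:30 + 3:00 = 21:30 on May 5.
Arrival is already UTC: 04:05 on May 6.
Elapsed = 04:05 − 21:30 (+1 day) = 6 hours 35 minutes.

6 hours 35 minutes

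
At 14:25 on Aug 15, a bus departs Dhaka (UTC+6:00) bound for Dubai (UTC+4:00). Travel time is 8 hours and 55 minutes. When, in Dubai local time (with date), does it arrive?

21:20 on August 15

Convert departure to UTC: 14:25 − 6:00 = 08:25 UTC on Aug 15.
Add 8 hours 55 minutes travel time → 17:20 UTC.
Dubai is UTC+4:00, so local arrival = 17:20 + 4:00 = 21:20 on Aug 15.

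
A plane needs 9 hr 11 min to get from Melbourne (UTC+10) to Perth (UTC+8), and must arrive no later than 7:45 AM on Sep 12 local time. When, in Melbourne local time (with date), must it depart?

12:34 AM on September 12

Target arrival in UTC: 7:45 AM − 8:00 = 11:45 PM on Sep 11.
Subtract 9 hours 11 minutes → departure 2:34 PM UTC on Sep 11.
Melbourne is UTC+10:00: 2:34 PM + 10:00 = 12:34 AM on Sep 12.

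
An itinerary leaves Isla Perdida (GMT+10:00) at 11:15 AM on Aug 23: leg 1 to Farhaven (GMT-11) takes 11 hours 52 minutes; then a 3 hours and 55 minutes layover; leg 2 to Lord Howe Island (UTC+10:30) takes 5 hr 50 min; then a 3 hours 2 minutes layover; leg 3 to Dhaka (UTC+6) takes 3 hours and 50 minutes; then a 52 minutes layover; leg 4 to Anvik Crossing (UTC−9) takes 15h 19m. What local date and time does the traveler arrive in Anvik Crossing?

12:55 PM on August 24

Convert departure to UTC: 11:15 AM − 10:00 = 1:15 AM UTC on Aug 23.
Add 11 hours 52 minutes leg 1 → 1:07 PM UTC.
Add 3 hours 55 minutes layover in Farhaven → 5:02 PM UTC.
Add 5 hours 50 minutes leg 2 → 10:52 PM UTC.
Add 3 hours 2 minutes layover in Lord Howe Island → 1:54 AM UTC (Aug 24).
Add 3 hours 50 minutes leg 3 → 5:44 AM UTC.
Add 52 minutes layover in Dhaka → 6:36 AM UTC.
Add 15 hours 19 minutes leg 4 → 9:55 PM UTC.
Anvik Crossing is UTC−9:00, so local arrival = 9:55 PM − 9:00 = 12:55 PM on Aug 24.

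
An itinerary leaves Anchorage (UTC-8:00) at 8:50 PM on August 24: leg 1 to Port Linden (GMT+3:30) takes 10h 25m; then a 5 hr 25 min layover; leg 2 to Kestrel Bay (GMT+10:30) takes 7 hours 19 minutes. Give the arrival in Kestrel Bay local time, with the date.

Convert departure to UTC: 8:50 PM + 8:00 = 4:50 AM UTC on Aug 25.
Add 10 hours 25 minutes leg 1 → 3:15 PM UTC.
Add 5 hours 25 minutes layover in Port Linden → 8:40 PM UTC.
Add 7 hours 19 minutes leg 2 → 3:59 AM UTC (Aug 26).
Kestrel Bay is UTC+10:30, so local arrival = 3:59 AM + 10:30 = 2:29 PM on Aug 26.

2:29 PM on August 26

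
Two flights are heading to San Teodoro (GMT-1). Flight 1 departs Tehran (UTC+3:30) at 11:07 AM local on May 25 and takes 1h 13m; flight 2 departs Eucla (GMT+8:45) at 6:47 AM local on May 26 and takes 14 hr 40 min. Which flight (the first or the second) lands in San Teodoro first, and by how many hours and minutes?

Flight 1 in UTC: 11:07 AM − 3:30 = 7:37 AM on May 25.
+1 hour 13 minutes → arrive 8:50 AM UTC on May 25.
Flight 2 in UTC: 6:47 AM − 8:45 = 10:02 PM on May 25.
+14 hours and 40 minutes → arrive 12:42 PM UTC on May 26.
Flight 1 lands earlier by 27 hours 52 minutes.

the first, by 27 hours 52 minutes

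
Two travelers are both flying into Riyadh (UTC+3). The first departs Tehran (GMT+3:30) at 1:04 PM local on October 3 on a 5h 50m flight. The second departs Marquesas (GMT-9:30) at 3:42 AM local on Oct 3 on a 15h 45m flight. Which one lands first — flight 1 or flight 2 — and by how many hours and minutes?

Flight 1 in UTC: 1:04 PM − 3:30 = 9:34 AM on Oct 3.
+5 hours 50 minutes → arrive 3:24 PM UTC on Oct 3.
Flight 2 in UTC: 3:42 AM + 9:30 = 1:12 PM on Oct 3.
+15 hours 45 minutes → arrive 4:57 AM UTC on Oct 4.
Flight 1 lands earlier by 13 hours 33 minutes.

the first, by 13 hours 33 minutes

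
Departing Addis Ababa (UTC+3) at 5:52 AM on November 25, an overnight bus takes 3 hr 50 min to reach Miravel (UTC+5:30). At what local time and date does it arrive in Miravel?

Convert departure to UTC: 5:52 AM − 3:00 = 2:52 AM UTC on Nov 25.
Add 3 hours 50 minutes travel time → 6:42 AM UTC.
Miravel is UTC+5:30, so local arrival = 6:42 AM + 5:30 = 12:12 PM on Nov 25.

12:12 PM on November 25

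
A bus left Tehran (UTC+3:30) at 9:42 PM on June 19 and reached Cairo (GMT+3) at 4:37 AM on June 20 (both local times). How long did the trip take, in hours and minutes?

7 hours 25 minutes

Departure in UTC: 9:42 PM − 3:30 = 6:12 PM on Jun 19.
Arrival in UTC: 4:37 AM − 3:00 = 1:37 AM on Jun 20.
Elapsed = 1:37 AM − 6:12 PM (+1 day) = 7 hours 25 minutes.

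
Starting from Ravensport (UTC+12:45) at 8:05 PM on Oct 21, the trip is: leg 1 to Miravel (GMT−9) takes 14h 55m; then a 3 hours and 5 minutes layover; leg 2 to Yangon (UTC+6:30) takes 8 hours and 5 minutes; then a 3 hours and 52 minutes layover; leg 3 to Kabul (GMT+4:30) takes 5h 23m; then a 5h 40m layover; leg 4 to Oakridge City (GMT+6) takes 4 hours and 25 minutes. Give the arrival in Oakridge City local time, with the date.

Convert departure to UTC: 8:05 PM − 12:45 = 7:20 AM UTC on Oct 21.
Add 14 hours 55 minutes leg 1 → 10:15 PM UTC.
Add 3 hours and 5 minutes layover in Miravel → 1:20 AM UTC (Oct 22).
Add 8 hours 5 minutes leg 2 → 9:25 AM UTC.
Add 3 hours 52 minutes layover in Yangon → 1:17 PM UTC.
Add 5 hours and 23 minutes leg 3 → 6:40 PM UTC.
Add 5 hours 40 minutes layover in Kabul → 12:20 AM UTC (Oct 23).
Add 4 hours and 25 minutes leg 4 → 4:45 AM UTC.
Oakridge City is UTC+6:00, so local arrival = 4:45 AM + 6:00 = 10:45 AM on Oct 23.

10:45 AM on October 23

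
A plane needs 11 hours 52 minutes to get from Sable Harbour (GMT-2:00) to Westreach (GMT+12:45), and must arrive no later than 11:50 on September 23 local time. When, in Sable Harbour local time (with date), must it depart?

Target arrival in UTC: 11:50 − 12:45 = 23:05 on Sep 22.
Subtract 11 hours and 52 minutes → departure 11:13 UTC on Sep 22.
Sable Harbour is UTC−2:00: 11:13 − 2:00 = 09:13 on Sep 22.

09:13 on Sep 22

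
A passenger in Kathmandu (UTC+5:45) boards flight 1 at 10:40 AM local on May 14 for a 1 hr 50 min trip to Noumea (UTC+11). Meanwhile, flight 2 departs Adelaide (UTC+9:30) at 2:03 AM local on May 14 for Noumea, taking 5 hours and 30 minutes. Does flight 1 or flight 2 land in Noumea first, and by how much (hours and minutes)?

Flight 1 in UTC: 10:40 AM − 5:45 = 4:55 AM on May 14.
+1 hour and 50 minutes → arrive 6:45 AM UTC on May 14.
Flight 2 in UTC: 2:03 AM − 9:30 = 4:33 PM on May 13.
+5 hours 30 minutes → arrive 10:03 PM UTC on May 13.
Flight 2 lands earlier by 8 hours 42 minutes.

the second, by 8 hours 42 minutes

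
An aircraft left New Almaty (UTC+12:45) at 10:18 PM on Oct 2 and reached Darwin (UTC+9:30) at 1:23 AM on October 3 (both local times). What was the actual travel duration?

6 hours 20 minutes

Darwin is 3:15 behind New Almaty.
Clock-face elapsed time (ignoring zones) is 3 hours 5 minutes.
Actual elapsed = 3 hours 5 minutes + 3:15 = 6 hours 20 minutes.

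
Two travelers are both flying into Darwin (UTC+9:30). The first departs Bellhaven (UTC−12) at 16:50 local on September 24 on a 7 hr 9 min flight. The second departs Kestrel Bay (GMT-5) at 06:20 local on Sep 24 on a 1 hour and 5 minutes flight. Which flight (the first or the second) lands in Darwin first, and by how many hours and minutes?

the second, by 23 hours 34 minutes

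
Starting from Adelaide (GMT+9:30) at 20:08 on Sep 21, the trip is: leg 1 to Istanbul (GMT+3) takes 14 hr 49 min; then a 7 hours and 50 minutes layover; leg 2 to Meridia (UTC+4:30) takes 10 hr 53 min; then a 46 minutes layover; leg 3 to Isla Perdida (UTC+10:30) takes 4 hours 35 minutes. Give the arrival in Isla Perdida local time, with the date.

Convert departure to UTC: 20:08 − 9:30 = 10:38 UTC on Sep 21.
Add 14 hours and 49 minutes leg 1 → 01:27 UTC (Sep 22).
Add 7 hours 50 minutes layover in Istanbul → 09:17 UTC.
Add 10 hours 53 minutes leg 2 → 20:10 UTC.
Add 46 minutes layover in Meridia → 20:56 UTC.
Add 4 hours 35 minutes leg 3 → 01:31 UTC (Sep 23).
Isla Perdida is UTC+10:30, so local arrival = 01:31 + 10:30 = 12:01 on Sep 23.

12:01 on September 23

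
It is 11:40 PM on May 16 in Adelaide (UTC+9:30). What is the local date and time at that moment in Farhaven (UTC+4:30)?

6:40 PM on May 16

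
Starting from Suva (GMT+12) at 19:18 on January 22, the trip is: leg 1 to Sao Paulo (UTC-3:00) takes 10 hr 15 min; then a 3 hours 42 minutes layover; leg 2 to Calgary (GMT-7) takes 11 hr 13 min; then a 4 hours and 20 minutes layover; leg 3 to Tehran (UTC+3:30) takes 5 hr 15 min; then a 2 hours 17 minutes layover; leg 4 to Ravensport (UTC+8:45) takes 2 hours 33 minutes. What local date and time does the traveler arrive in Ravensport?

Convert departure to UTC: 19:18 − 12:00 = 07:18 UTC on Jan 22.
Add 10 hours 15 minutes leg 1 → 17:33 UTC.
Add 3 hours 42 minutes layover in Sao Paulo → 21:15 UTC.
Add 11 hours and 13 minutes leg 2 → 08:28 UTC (Jan 23).
Add 4 hours 20 minutes layover in Calgary → 12:48 UTC.
Add 5 hours 15 minutes leg 3 → 18:03 UTC.
Add 2 hours 17 minutes layover in Tehran → 20:20 UTC.
Add 2 hours and 33 minutes leg 4 → 22:53 UTC.
Ravensport is UTC+8:45, so local arrival = 22:53 + 8:45 = 07:38 on Jan 24.

07:38 on January 24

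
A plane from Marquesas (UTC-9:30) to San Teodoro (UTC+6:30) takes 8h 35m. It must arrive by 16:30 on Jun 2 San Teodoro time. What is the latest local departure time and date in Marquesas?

Target arrival in UTC: 16:30 − 6:30 = 10:00 on Jun 2.
Subtract 8 hours 35 minutes → departure 01:25 UTC on Jun 2.
Marquesas is UTC−9:30: 01:25 − 9:30 = 15:55 on Jun 1.

15:55 on June 1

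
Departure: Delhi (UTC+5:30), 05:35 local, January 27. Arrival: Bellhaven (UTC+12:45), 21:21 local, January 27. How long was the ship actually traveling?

Bellhaven is 7:15 ahead of Delhi.
Clock-face elapsed time (ignoring zones) is 15 hours 46 minutes.
Actual elapsed = 15 hours 46 minutes − 7:15 = 8 hours 31 minutes.

8 hours 31 minutes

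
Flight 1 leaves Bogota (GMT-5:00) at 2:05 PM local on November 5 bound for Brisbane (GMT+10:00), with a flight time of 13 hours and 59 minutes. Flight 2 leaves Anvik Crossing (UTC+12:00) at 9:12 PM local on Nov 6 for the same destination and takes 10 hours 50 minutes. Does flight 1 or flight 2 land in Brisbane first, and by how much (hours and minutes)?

Flight 1 in UTC: 2:05 PM + 5:00 = 7:05 PM on Nov 5.
+13 hours 59 minutes → arrive 9:04 AM UTC on Nov 6.
Flight 2 in UTC: 9:12 PM − 12:00 = 9:12 AM on Nov 6.
+10 hours 50 minutes → arrive 8:02 PM UTC on Nov 6.
Flight 1 lands earlier by 10 hours 58 minutes.

the first, by 10 hours 58 minutes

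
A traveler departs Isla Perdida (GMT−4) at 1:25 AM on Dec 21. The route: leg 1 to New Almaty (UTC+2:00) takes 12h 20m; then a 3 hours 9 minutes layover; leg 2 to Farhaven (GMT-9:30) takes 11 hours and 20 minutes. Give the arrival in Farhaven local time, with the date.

Convert departure to UTC: 1:25 AM + 4:00 = 5:25 AM UTC on Dec 21.
Add 12 hours 20 minutes leg 1 → 5:45 PM UTC.
Add 3 hours and 9 minutes layover in New Almaty → 8:54 PM UTC.
Add 11 hours and 20 minutes leg 2 → 8:14 AM UTC (Dec 22).
Farhaven is UTC−9:30, so local arrival = 8:14 AM − 9:30 = 10:44 PM on Dec 21.

10:44 PM on December 21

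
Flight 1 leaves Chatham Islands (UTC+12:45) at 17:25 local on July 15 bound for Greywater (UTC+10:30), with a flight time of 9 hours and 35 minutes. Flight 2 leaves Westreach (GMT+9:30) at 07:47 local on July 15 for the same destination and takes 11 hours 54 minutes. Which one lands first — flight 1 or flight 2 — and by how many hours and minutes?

Flight 1 in UTC: 17:25 − 12:45 = 04:40 on Jul 15.
+9 hours 35 minutes → arrive 14:15 UTC on Jul 15.
Flight 2 in UTC: 07:47 − 9:30 = 22:17 on Jul 14.
+11 hours and 54 minutes → arrive 10:11 UTC on Jul 15.
Flight 2 lands earlier by 4 hours 4 minutes.

the second, by 4 hours 4 minutes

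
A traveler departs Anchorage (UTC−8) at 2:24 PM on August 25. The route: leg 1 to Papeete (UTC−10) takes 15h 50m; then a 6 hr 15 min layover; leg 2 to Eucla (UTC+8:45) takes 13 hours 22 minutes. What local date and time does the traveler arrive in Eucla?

6:36 PM on August 27

Convert departure to UTC: 2:24 PM + 8:00 = 10:24 PM UTC on Aug 25.
Add 15 hours 50 minutes leg 1 → 2:14 PM UTC (Aug 26).
Add 6 hours and 15 minutes layover in Papeete → 8:29 PM UTC.
Add 13 hours 22 minutes leg 2 → 9:51 AM UTC (Aug 27).
Eucla is UTC+8:45, so local arrival = 9:51 AM + 8:45 = 6:36 PM on Aug 27.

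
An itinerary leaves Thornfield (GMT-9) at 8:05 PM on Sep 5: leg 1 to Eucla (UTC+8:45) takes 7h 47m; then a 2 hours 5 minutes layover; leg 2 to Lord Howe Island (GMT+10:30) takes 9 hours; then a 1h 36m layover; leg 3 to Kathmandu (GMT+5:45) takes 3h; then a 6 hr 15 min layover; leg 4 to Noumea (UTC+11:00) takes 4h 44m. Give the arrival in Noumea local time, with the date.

Convert departure to UTC: 8:05 PM + 9:00 = 5:05 AM UTC on Sep 6.
Add 7 hours 47 minutes leg 1 → 12:52 PM UTC.
Add 2 hours 5 minutes layover in Eucla → 2:57 PM UTC.
Add 9 hours leg 2 → 11:57 PM UTC.
Add 1 hour and 36 minutes layover in Lord Howe Island → 1:33 AM UTC (Sep 7).
Add 3 hours leg 3 → 4:33 AM UTC.
Add 6 hours 15 minutes layover in Kathmandu → 10:48 AM UTC.
Add 4 hours and 44 minutes leg 4 → 3:32 PM UTC.
Noumea is UTC+11:00, so local arrival = 3:32 PM + 11:00 = 2:32 AM on Sep 8.

2:32 AM on September 8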